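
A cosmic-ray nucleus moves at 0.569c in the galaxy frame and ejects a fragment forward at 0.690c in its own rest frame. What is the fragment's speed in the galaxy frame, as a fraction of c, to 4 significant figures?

u ≈ 0.9041c

Compose boost 2: (0.690 + 0.569)/(1 + 0.690×0.569) = 1.259/1.39261 = 0.9041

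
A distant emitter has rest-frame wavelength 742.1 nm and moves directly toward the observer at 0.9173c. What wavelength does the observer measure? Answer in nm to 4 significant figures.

λ_obs ≈ 154.1 nm

Relativistic Doppler: λ_obs = λ_src √((1−β)/(1+β))
= 742.1 × √(0.0827000/1.91730) = 742.1 × 0.207686 = 154.1 nm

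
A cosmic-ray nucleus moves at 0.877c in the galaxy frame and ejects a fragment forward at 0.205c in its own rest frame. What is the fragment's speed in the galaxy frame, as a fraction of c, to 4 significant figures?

u ≈ 0.9171c

Compose boost 2: (0.205 + 0.877)/(1 + 0.205×0.877) = 1.082/1.17979 = 0.9171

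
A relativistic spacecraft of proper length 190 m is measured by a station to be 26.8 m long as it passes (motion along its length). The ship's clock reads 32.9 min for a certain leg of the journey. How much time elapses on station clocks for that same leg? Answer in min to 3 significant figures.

Δt ≈ 233 min

Length contraction ⇒ γ = L₀/L = 190/26.8 = 7.0896
Time dilation: Δt = γτ₀ = 7.0896 × 32.9 min = 233 min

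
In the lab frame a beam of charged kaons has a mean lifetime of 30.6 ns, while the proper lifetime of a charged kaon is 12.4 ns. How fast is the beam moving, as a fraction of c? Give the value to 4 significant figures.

γ = Δt/τ₀ = 30.6/12.4 = 2.46774
β = √(1 − 1/γ²) = √(1 − 1/2.46774²) = 0.9142

β ≈ 0.9142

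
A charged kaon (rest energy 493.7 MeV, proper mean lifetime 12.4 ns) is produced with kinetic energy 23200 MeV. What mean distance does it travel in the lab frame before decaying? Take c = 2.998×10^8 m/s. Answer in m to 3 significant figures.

d ≈ 178 m

γ = 1 + K/(m₀c²) = 1 + 23200/493.7 = 47.992
β = √(1 − 1/γ²) = 0.99978
Dilated lifetime: γτ₀ = 47.992 × 12.4 ns = 595.10 ns
d = βc·γτ₀ = 0.99978 × (2.998×10^8 m/s) × 5.9510×10^-7 s = 178 m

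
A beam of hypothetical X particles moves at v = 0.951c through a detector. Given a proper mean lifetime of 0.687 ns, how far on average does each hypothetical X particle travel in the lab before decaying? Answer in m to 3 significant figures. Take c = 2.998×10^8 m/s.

γ = 1/√(1 − 0.951²) = 3.2342
Dilated lifetime: Δt = γτ₀ = 3.2342 × 0.687 ns = 2.2219 ns
d = vΔt = 0.951c × 2.2219 ns = 2.8511×10^8 m/s × 2.2219×10^-9 s = 0.633 m

d ≈ 0.633 m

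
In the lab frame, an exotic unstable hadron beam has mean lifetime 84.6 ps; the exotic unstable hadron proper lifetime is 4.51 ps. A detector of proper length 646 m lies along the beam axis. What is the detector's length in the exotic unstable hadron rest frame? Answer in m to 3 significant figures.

L ≈ 34.4 m

Time dilation ⇒ γ = Δt/τ₀ = 84.6/4.51 = 18.758
Length contraction: L = L₀/γ = 646/18.758 = 34.4 m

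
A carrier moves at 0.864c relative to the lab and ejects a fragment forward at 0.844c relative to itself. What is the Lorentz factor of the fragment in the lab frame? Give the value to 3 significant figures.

u_lab = (0.844 + 0.864)/(1 + 0.844×0.864) = 1.708/1.72922 = 0.987731
γ = 1/√(1 − 0.987731²) = 6.40

γ ≈ 6.40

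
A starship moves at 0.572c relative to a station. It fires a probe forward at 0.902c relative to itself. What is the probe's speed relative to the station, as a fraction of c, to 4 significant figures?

Relativistic velocity addition: u = (u' + v)/(1 + u'v/c²)
= (0.902 + 0.572)/(1 + 0.902×0.572) = 1.474/1.51594 = 0.9723

u ≈ 0.9723c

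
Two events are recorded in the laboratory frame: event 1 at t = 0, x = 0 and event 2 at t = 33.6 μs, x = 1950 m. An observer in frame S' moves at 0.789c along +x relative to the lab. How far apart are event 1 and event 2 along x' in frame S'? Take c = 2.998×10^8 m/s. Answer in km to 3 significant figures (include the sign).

Δx' ≈ -9.76 km

γ = 1/√(1 − 0.789²) = 1.6276
Δx' = γ(Δx − vΔt) = 1.6276 × (1950 m − 0.789×(2.998×10^8 m/s)×33.6×10^-6 s)
= 1.6276 × (-5997.8 m) = -9.76 km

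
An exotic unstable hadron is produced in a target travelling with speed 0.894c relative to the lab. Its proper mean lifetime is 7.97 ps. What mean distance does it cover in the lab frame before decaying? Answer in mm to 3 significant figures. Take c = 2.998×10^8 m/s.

γ = 1/√(1 − 0.894²) = 2.2318
Dilated lifetime: Δt = γτ₀ = 2.2318 × 7.97 ps = 17.788 ps
d = vΔt = 0.894c × 17.788 ps = 2.6802×10^8 m/s × 1.7788×10^-11 s = 4.77 mm

d ≈ 4.77 mm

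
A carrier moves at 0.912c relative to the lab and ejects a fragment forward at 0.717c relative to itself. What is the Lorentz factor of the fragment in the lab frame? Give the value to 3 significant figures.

u_lab = (0.717 + 0.912)/(1 + 0.717×0.912) = 1.629/1.65390 = 0.984942
γ = 1/√(1 − 0.984942²) = 5.78

γ ≈ 5.78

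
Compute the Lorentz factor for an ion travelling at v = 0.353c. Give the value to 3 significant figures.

γ ≈ 1.07

γ = 1/√(1 − β²) = 1/√(1 − 0.353²) = 1/√(0.87539) = 1.07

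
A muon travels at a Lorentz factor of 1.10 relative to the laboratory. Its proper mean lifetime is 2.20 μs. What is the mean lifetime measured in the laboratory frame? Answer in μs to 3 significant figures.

γ = 1.10 (given)
Time dilation: Δt = γτ₀ = 1.10 × 2.20 μs = 2.42 μs

Δt ≈ 2.42 μs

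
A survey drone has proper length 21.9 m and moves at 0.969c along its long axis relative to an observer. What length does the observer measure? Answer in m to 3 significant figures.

L ≈ 5.41 m

γ = 1/√(1 − 0.969²) = 4.0476
Length contraction: L = L₀/γ = 21.9/4.0476 = 5.41 m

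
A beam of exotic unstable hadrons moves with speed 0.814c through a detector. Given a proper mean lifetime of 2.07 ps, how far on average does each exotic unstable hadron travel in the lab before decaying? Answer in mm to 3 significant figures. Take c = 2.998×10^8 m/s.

d ≈ 0.870 mm

γ = 1/√(1 − 0.814²) = 1.7216
Dilated lifetime: Δt = γτ₀ = 1.7216 × 2.07 ps = 3.5637 ps
d = vΔt = 0.814c × 3.5637 ps = 2.4404×10^8 m/s × 3.5637×10^-12 s = 0.870 mm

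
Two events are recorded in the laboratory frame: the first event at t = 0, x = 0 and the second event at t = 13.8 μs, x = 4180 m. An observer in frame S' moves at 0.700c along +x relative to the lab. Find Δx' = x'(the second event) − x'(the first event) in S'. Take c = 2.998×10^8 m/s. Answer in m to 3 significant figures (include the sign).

γ = 1/√(1 − 0.700²) = 1.4003
Δx' = γ(Δx − vΔt) = 1.4003 × (4180 m − 0.700×(2.998×10^8 m/s)×13.8×10^-6 s)
= 1.4003 × (1283.9 m) = 1800 m

Δx' ≈ 1800 m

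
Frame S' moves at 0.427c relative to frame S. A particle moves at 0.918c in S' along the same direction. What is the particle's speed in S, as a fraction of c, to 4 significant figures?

Relativistic velocity addition: u = (u' + v)/(1 + u'v/c²)
= (0.918 + 0.427)/(1 + 0.918×0.427) = 1.345/1.39199 = 0.9662

u ≈ 0.9662c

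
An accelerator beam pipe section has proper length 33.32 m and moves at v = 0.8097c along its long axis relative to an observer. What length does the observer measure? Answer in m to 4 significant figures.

γ = 1/√(1 − 0.8097²) = 1.70403
Length contraction: L = L₀/γ = 33.32/1.70403 = 19.55 m

L ≈ 19.55 m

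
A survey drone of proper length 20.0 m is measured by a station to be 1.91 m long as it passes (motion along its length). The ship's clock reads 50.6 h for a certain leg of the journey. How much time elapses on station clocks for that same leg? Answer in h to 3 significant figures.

Length contraction ⇒ γ = L₀/L = 20.0/1.91 = 10.471
Time dilation: Δt = γτ₀ = 10.471 × 50.6 h = 530 h

Δt ≈ 530 h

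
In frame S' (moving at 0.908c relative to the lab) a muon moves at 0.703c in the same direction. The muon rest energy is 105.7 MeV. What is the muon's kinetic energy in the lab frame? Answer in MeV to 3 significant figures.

K ≈ 475 MeV

u_lab = (0.703 + 0.908)/(1 + 0.703×0.908) = 0.983322
γ = 1/√(1 − 0.983322²) = 5.4983
K = (γ − 1)m₀c² = (5.4983 − 1) × 105.7 = 4.4983 × 105.7 = 475 MeV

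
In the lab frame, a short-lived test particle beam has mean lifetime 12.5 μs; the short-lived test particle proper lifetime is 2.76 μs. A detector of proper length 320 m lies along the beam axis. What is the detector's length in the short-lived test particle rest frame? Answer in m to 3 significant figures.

L ≈ 70.7 m

Time dilation ⇒ γ = Δt/τ₀ = 12.5/2.76 = 4.5290
Length contraction: L = L₀/γ = 320/4.5290 = 70.7 m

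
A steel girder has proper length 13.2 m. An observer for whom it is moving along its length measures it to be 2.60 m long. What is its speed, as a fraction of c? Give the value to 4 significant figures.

β ≈ 0.9804

γ = L₀/L = 13.2/2.60 = 5.07692
β = √(1 − 1/γ²) = 0.9804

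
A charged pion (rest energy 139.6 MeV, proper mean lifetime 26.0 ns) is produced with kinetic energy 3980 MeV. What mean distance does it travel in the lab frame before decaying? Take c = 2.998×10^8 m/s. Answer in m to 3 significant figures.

d ≈ 230 m

γ = 1 + K/(m₀c²) = 1 + 3980/139.6 = 29.510
β = √(1 − 1/γ²) = 0.99943
Dilated lifetime: γτ₀ = 29.510 × 26.0 ns = 767.26 ns
d = βc·γτ₀ = 0.99943 × (2.998×10^8 m/s) × 7.6726×10^-7 s = 230 m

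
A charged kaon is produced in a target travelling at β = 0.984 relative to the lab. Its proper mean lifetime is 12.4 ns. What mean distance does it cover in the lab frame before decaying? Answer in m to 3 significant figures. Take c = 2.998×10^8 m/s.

d ≈ 20.5 m

γ = 1/√(1 − 0.984²) = 5.6127
Dilated lifetime: Δt = γτ₀ = 5.6127 × 12.4 ns = 69.597 ns
d = vΔt = 0.984c × 69.597 ns = 2.9500×10^8 m/s × 6.9597×10^-8 s = 20.5 m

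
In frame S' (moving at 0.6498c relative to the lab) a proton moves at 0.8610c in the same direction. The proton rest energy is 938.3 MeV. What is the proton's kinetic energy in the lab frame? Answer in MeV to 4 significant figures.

K ≈ 2847 MeV

u_lab = (0.8610 + 0.6498)/(1 + 0.8610×0.6498) = 0.9687858
γ = 1/√(1 − 0.9687858²) = 4.03390
K = (γ − 1)m₀c² = (4.03390 − 1) × 938.3 = 3.03390 × 938.3 = 2847 MeV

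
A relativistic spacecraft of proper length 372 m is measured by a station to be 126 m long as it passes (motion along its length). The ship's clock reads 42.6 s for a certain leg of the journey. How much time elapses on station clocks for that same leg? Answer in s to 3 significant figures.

Δt ≈ 126 s

Length contraction ⇒ γ = L₀/L = 372/126 = 2.9524
Time dilation: Δt = γτ₀ = 2.9524 × 42.6 s = 126 s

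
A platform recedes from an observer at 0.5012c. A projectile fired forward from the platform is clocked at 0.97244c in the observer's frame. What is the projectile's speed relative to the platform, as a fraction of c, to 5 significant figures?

u' ≈ 0.91929c

Inverse velocity addition: u' = (u − v)/(1 − uv/c²)
= (0.97244 − 0.5012)/(1 − 0.97244×0.5012) = 0.47124/0.5126131 = 0.91929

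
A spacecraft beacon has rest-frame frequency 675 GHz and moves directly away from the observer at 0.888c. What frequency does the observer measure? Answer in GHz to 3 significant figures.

f_obs ≈ 164 GHz

Relativistic Doppler: f_obs = f_src √((1−β)/(1+β))
= 675 × √(0.11200/1.8880) = 675 × 0.24356 = 164 GHz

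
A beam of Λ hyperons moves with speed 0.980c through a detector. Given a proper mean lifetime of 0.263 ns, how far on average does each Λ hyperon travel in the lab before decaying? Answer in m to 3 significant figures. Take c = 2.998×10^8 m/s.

γ = 1/√(1 − 0.980²) = 5.0252
Dilated lifetime: Δt = γτ₀ = 5.0252 × 0.263 ns = 1.3216 ns
d = vΔt = 0.980c × 1.3216 ns = 2.9380×10^8 m/s × 1.3216×10^-9 s = 0.388 m

d ≈ 0.388 m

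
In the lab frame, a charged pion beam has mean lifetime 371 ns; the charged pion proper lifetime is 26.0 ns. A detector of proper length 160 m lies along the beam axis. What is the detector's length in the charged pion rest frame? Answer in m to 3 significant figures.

Time dilation ⇒ γ = Δt/τ₀ = 371/26.0 = 14.269
Length contraction: L = L₀/γ = 160/14.269 = 11.2 m

L ≈ 11.2 m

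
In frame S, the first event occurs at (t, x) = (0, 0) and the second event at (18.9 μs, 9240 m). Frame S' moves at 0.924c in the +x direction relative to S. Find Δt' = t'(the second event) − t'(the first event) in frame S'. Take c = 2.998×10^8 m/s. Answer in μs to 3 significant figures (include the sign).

γ = 1/√(1 − 0.924²) = 2.6151
Δt' = γ(Δt − vΔx/c²) = 2.6151 × (18.9 μs − 0.924×9240 m / (2.998×10^8 m/s))
= 2.6151 × (-9.5782 μs) = -25.0 μs

Δt' ≈ -25.0 μs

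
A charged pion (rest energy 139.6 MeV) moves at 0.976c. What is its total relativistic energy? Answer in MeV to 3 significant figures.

γ = 1/√(1 − 0.976²) = 4.5920
E = γm₀c² = 4.5920 × 139.6 MeV = 641 MeV

E ≈ 641 MeV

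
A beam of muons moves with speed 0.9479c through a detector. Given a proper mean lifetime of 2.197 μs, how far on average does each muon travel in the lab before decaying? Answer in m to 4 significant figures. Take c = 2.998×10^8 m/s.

d ≈ 1960 m

γ = 1/√(1 − 0.9479²) = 3.13905
Dilated lifetime: Δt = γτ₀ = 3.13905 × 2.197 μs = 6.89649 μs
d = vΔt = 0.9479c × 6.89649 μs = 2.84180×10^8 m/s × 6.89649×10^-6 s = 1960 m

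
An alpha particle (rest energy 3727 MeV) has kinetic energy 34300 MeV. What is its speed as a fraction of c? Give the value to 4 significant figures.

γ = 1 + K/(m₀c²) = 1 + 34300/3727 = 10.2031
β = √(1 − 1/γ²) = 0.9952

β ≈ 0.9952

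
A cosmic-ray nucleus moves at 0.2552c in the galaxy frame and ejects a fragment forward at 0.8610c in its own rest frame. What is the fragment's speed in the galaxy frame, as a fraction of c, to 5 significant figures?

u ≈ 0.91512c

Compose boost 2: (0.8610 + 0.2552)/(1 + 0.8610×0.2552) = 1.1162/1.219727 = 0.91512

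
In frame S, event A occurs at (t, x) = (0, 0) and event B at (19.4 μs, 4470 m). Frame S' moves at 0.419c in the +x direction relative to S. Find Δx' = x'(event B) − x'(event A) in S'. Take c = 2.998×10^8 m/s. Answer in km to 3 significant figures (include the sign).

γ = 1/√(1 − 0.419²) = 1.1013
Δx' = γ(Δx − vΔt) = 1.1013 × (4470 m − 0.419×(2.998×10^8 m/s)×19.4×10^-6 s)
= 1.1013 × (2033.0 m) = 2.24 km

Δx' ≈ 2.24 km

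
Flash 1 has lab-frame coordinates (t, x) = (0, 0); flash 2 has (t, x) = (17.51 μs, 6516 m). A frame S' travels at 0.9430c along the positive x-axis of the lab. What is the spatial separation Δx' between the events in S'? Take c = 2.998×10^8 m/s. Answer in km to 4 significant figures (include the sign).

Δx' ≈ 4.705 km

γ = 1/√(1 − 0.9430²) = 3.00487
Δx' = γ(Δx − vΔt) = 3.00487 × (6516 m − 0.9430×(2.998×10^8 m/s)×17.51×10^-6 s)
= 3.00487 × (1565.72 m) = 4.705 km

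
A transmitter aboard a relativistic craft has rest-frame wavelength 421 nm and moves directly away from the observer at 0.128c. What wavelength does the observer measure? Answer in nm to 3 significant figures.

Relativistic Doppler: λ_obs = λ_src √((1+β)/(1−β))
= 421 × √(1.1280/0.87200) = 421 × 1.1374 = 479 nm

λ_obs ≈ 479 nm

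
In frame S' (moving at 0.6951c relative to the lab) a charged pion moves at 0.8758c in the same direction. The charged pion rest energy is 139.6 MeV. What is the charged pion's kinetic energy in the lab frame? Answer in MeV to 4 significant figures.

u_lab = (0.8758 + 0.6951)/(1 + 0.8758×0.6951) = 0.9764611
γ = 1/√(1 − 0.9764611²) = 4.63621
K = (γ − 1)m₀c² = (4.63621 − 1) × 139.6 = 3.63621 × 139.6 = 507.6 MeV

K ≈ 507.6 MeV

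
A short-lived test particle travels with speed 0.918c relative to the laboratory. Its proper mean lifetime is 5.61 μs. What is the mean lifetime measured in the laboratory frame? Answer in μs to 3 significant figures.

Δt ≈ 14.1 μs

γ = 1/√(1 − 0.918²) = 2.5216
Time dilation: Δt = γτ₀ = 2.5216 × 5.61 μs = 14.1 μs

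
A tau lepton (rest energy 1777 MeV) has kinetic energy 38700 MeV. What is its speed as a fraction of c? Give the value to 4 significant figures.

β ≈ 0.9990

γ = 1 + K/(m₀c²) = 1 + 38700/1777 = 22.7783
β = √(1 − 1/γ²) = 0.9990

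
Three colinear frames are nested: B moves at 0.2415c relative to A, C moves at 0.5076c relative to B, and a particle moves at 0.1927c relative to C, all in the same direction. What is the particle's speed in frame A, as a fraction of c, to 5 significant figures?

u ≈ 0.76201c

Compose boost 2: (0.5076 + 0.2415)/(1 + 0.5076×0.2415) = 0.74910/1.122585 = 0.6672989
Compose boost 3: (0.1927 + 0.6672989)/(1 + 0.1927×0.6672989) = 0.8599989/1.128588 = 0.76201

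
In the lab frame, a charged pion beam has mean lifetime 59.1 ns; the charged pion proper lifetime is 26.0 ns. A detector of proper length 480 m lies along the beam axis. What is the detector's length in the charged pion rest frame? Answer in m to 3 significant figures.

L ≈ 211 m

Time dilation ⇒ γ = Δt/τ₀ = 59.1/26.0 = 2.2731
Length contraction: L = L₀/γ = 480/2.2731 = 211 m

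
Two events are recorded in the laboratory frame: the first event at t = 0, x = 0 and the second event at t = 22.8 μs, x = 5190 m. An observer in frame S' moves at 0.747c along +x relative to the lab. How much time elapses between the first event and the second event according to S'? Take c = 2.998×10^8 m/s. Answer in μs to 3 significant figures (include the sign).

Δt' ≈ 14.8 μs

γ = 1/√(1 − 0.747²) = 1.5042
Δt' = γ(Δt − vΔx/c²) = 1.5042 × (22.8 μs − 0.747×5190 m / (2.998×10^8 m/s))
= 1.5042 × (9.8683 μs) = 14.8 μs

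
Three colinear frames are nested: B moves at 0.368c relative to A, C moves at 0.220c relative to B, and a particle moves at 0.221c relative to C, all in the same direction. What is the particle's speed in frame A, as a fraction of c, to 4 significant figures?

u ≈ 0.6829c

Compose boost 2: (0.220 + 0.368)/(1 + 0.220×0.368) = 0.5880/1.08096 = 0.543961
Compose boost 3: (0.221 + 0.543961)/(1 + 0.221×0.543961) = 0.764961/1.12022 = 0.6829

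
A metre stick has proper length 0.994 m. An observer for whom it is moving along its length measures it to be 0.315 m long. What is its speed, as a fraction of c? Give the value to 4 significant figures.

γ = L₀/L = 0.994/0.315 = 3.15556
β = √(1 − 1/γ²) = 0.9485

β ≈ 0.9485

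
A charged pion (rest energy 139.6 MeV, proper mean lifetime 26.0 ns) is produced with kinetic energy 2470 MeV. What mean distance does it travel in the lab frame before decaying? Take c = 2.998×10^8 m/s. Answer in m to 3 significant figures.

d ≈ 146 m

γ = 1 + K/(m₀c²) = 1 + 2470/139.6 = 18.693
β = √(1 − 1/γ²) = 0.99857
Dilated lifetime: γτ₀ = 18.693 × 26.0 ns = 486.03 ns
d = βc·γτ₀ = 0.99857 × (2.998×10^8 m/s) × 4.8603×10^-7 s = 146 m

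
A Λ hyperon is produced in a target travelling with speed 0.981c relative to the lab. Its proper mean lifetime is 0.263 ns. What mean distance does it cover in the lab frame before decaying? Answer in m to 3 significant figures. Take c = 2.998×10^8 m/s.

d ≈ 0.399 m

γ = 1/√(1 − 0.981²) = 5.1544
Dilated lifetime: Δt = γτ₀ = 5.1544 × 0.263 ns = 1.3556 ns
d = vΔt = 0.981c × 1.3556 ns = 2.9410×10^8 m/s × 1.3556×10^-9 s = 0.399 m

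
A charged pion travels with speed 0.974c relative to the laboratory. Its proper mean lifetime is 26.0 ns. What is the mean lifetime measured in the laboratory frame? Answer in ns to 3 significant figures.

Δt ≈ 115 ns

γ = 1/√(1 − 0.974²) = 4.4141
Time dilation: Δt = γτ₀ = 4.4141 × 26.0 ns = 115 ns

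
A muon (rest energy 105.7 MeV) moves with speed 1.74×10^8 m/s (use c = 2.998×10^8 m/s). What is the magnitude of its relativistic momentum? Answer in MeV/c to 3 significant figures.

β = v/c = 1.74×10^8 / 2.998×10^8 = 0.58039
γ = 1/√(1 − 0.58039²) = 1.2280
p = γβm₀c = 1.2280 × 0.58039 × 105.7 MeV/c = 75.3 MeV/c

p ≈ 75.3 MeV/c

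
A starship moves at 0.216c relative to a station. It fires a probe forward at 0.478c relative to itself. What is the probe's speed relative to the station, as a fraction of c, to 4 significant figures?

u ≈ 0.6291c

Relativistic velocity addition: u = (u' + v)/(1 + u'v/c²)
= (0.478 + 0.216)/(1 + 0.478×0.216) = 0.6940/1.10325 = 0.6291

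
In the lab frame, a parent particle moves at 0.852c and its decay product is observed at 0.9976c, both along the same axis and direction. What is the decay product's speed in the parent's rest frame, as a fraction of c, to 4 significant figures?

u' ≈ 0.9704c

Inverse velocity addition: u' = (u − v)/(1 − uv/c²)
= (0.9976 − 0.852)/(1 − 0.9976×0.852) = 0.1456/0.150045 = 0.9704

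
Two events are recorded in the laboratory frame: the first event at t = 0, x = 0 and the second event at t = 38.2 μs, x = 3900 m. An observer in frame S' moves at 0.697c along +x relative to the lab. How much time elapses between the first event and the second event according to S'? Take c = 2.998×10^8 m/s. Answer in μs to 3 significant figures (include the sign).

Δt' ≈ 40.6 μs

γ = 1/√(1 − 0.697²) = 1.3946
Δt' = γ(Δt − vΔx/c²) = 1.3946 × (38.2 μs − 0.697×3900 m / (2.998×10^8 m/s))
= 1.3946 × (29.133 μs) = 40.6 μs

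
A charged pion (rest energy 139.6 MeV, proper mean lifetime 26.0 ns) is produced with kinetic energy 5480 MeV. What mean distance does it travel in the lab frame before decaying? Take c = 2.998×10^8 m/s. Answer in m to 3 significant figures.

d ≈ 314 m

γ = 1 + K/(m₀c²) = 1 + 5480/139.6 = 40.255
β = √(1 − 1/γ²) = 0.99969
Dilated lifetime: γτ₀ = 40.255 × 26.0 ns = 1046.6 ns
d = βc·γτ₀ = 0.99969 × (2.998×10^8 m/s) × 1.0466×10^-6 s = 314 m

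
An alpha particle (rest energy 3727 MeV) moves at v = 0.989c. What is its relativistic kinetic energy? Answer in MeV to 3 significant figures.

γ = 1/√(1 − 0.989²) = 6.7606
K = (γ − 1)m₀c² = (6.7606 − 1) × 3727 MeV = 5.7606 × 3727 MeV = 21500 MeV

K ≈ 21500 MeV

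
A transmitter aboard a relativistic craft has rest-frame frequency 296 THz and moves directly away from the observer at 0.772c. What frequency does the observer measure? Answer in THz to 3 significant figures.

Relativistic Doppler: f_obs = f_src √((1−β)/(1+β))
= 296 × √(0.22800/1.7720) = 296 × 0.35870 = 106 THz

f_obs ≈ 106 THz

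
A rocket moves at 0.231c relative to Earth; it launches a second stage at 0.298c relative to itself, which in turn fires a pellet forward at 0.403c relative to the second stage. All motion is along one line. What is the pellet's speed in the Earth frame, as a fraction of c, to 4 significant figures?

u ≈ 0.7486c

Compose boost 2: (0.298 + 0.231)/(1 + 0.298×0.231) = 0.5290/1.06884 = 0.494930
Compose boost 3: (0.403 + 0.494930)/(1 + 0.403×0.494930) = 0.897930/1.19946 = 0.7486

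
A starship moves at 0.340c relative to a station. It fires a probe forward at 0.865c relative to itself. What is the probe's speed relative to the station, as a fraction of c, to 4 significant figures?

Relativistic velocity addition: u = (u' + v)/(1 + u'v/c²)
= (0.865 + 0.340)/(1 + 0.865×0.340) = 1.205/1.29410 = 0.9311

u ≈ 0.9311c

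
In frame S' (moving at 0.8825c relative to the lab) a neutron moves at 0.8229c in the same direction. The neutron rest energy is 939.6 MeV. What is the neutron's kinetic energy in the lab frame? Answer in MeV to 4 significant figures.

K ≈ 5130 MeV

u_lab = (0.8229 + 0.8825)/(1 + 0.8229×0.8825) = 0.9879451
γ = 1/√(1 − 0.9879451²) = 6.45976
K = (γ − 1)m₀c² = (6.45976 − 1) × 939.6 = 5.45976 × 939.6 = 5130 MeV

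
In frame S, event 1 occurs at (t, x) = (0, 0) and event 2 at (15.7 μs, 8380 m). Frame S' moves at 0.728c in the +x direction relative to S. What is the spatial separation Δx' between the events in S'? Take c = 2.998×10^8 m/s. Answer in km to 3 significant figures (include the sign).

Δx' ≈ 7.23 km

γ = 1/√(1 − 0.728²) = 1.4586
Δx' = γ(Δx − vΔt) = 1.4586 × (8380 m − 0.728×(2.998×10^8 m/s)×15.7×10^-6 s)
= 1.4586 × (4953.4 m) = 7.23 km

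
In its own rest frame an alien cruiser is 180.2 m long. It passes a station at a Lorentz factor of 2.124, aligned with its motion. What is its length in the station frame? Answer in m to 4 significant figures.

L ≈ 84.84 m

γ = 2.124 (given)
Length contraction: L = L₀/γ = 180.2/2.124 = 84.84 m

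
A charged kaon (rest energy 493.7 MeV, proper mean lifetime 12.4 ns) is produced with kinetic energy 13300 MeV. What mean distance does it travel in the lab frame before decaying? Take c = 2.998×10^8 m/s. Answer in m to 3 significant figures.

γ = 1 + K/(m₀c²) = 1 + 13300/493.7 = 27.939
β = √(1 − 1/γ²) = 0.99936
Dilated lifetime: γτ₀ = 27.939 × 12.4 ns = 346.45 ns
d = βc·γτ₀ = 0.99936 × (2.998×10^8 m/s) × 3.4645×10^-7 s = 104 m

d ≈ 104 m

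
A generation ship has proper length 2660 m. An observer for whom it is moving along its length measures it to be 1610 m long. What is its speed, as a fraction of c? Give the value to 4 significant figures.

γ = L₀/L = 2660/1610 = 1.65217
β = √(1 − 1/γ²) = 0.7960

β ≈ 0.7960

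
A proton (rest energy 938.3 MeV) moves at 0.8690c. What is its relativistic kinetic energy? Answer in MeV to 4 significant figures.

K ≈ 958.0 MeV

γ = 1/√(1 − 0.8690²) = 2.02097
K = (γ − 1)m₀c² = (2.02097 − 1) × 938.3 MeV = 1.02097 × 938.3 MeV = 958.0 MeV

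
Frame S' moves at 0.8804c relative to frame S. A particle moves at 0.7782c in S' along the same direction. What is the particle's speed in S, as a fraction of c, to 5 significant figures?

Relativistic velocity addition: u = (u' + v)/(1 + u'v/c²)
= (0.7782 + 0.8804)/(1 + 0.7782×0.8804) = 1.6586/1.685127 = 0.98426

u ≈ 0.98426c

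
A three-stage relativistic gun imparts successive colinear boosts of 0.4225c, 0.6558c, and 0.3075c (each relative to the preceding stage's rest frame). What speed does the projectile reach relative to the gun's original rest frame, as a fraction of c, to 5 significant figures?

Compose boost 2: (0.6558 + 0.4225)/(1 + 0.6558×0.4225) = 1.0783/1.277076 = 0.8443510
Compose boost 3: (0.3075 + 0.8443510)/(1 + 0.3075×0.8443510) = 1.151851/1.259638 = 0.91443

u ≈ 0.91443c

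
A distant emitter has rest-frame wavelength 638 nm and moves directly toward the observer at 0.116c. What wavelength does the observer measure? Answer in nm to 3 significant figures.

Relativistic Doppler: λ_obs = λ_src √((1−β)/(1+β))
= 638 × √(0.88400/1.1160) = 638 × 0.89001 = 568 nm

λ_obs ≈ 568 nm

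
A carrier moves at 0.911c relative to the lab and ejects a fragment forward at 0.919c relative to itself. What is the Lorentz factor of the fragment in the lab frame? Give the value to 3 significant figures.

γ ≈ 11.3

u_lab = (0.919 + 0.911)/(1 + 0.919×0.911) = 1.830/1.83721 = 0.996076
γ = 1/√(1 − 0.996076²) = 11.3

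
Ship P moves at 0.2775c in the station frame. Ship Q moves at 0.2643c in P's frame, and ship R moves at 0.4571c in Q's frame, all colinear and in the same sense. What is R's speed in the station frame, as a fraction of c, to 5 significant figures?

u ≈ 0.78155c

Compose boost 2: (0.2643 + 0.2775)/(1 + 0.2643×0.2775) = 0.54180/1.073343 = 0.5047779
Compose boost 3: (0.4571 + 0.5047779)/(1 + 0.4571×0.5047779) = 0.9618779/1.230734 = 0.78155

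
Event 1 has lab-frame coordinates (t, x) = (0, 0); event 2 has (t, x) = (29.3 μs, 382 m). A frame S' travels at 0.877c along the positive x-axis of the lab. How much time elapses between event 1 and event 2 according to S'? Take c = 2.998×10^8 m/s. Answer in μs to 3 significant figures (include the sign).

γ = 1/√(1 − 0.877²) = 2.0812
Δt' = γ(Δt − vΔx/c²) = 2.0812 × (29.3 μs − 0.877×382 m / (2.998×10^8 m/s))
= 2.0812 × (28.183 μs) = 58.7 μs

Δt' ≈ 58.7 μs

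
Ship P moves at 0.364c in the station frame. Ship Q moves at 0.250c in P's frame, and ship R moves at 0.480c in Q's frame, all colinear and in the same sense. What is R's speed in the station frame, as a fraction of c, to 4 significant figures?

Compose boost 2: (0.250 + 0.364)/(1 + 0.250×0.364) = 0.6140/1.09100 = 0.562786
Compose boost 3: (0.480 + 0.562786)/(1 + 0.480×0.562786) = 1.04279/1.27014 = 0.8210

u ≈ 0.8210c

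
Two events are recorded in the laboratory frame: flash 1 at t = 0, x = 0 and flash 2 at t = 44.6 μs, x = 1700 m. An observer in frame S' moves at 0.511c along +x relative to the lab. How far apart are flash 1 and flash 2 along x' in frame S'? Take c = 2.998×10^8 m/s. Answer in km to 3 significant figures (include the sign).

γ = 1/√(1 − 0.511²) = 1.1634
Δx' = γ(Δx − vΔt) = 1.1634 × (1700 m − 0.511×(2.998×10^8 m/s)×44.6×10^-6 s)
= 1.1634 × (-5132.6 m) = -5.97 km

Δx' ≈ -5.97 km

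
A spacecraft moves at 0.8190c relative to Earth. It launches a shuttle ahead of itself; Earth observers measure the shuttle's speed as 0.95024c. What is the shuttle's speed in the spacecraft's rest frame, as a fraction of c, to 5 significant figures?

u' ≈ 0.59183c

Inverse velocity addition: u' = (u − v)/(1 − uv/c²)
= (0.95024 − 0.8190)/(1 − 0.95024×0.8190) = 0.13124/0.2217534 = 0.59183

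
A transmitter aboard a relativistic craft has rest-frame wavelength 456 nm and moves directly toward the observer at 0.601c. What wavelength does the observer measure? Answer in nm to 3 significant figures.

Relativistic Doppler: λ_obs = λ_src √((1−β)/(1+β))
= 456 × √(0.39900/1.6010) = 456 × 0.49922 = 228 nm

λ_obs ≈ 228 nm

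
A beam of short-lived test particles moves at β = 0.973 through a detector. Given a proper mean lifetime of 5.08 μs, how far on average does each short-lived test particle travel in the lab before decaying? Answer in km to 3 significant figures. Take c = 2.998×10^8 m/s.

d ≈ 6.42 km

γ = 1/√(1 − 0.973²) = 4.3327
Dilated lifetime: Δt = γτ₀ = 4.3327 × 5.08 μs = 22.010 μs
d = vΔt = 0.973c × 22.010 μs = 2.9171×10^8 m/s × 2.2010×10^-5 s = 6.42 km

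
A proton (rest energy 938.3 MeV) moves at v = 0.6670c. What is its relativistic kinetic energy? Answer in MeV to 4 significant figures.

γ = 1/√(1 − 0.6670²) = 1.34218
K = (γ − 1)m₀c² = (1.34218 − 1) × 938.3 MeV = 0.342178 × 938.3 MeV = 321.1 MeV

K ≈ 321.1 MeV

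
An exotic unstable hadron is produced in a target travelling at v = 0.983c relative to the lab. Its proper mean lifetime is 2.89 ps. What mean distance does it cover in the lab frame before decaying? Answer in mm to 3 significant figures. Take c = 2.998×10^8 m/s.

d ≈ 4.64 mm

γ = 1/√(1 − 0.983²) = 5.4465
Dilated lifetime: Δt = γτ₀ = 5.4465 × 2.89 ps = 15.740 ps
d = vΔt = 0.983c × 15.740 ps = 2.9470×10^8 m/s × 1.5740×10^-11 s = 4.64 mm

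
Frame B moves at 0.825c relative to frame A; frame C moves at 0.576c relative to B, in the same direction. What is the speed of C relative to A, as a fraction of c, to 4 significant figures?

Compose boost 2: (0.576 + 0.825)/(1 + 0.576×0.825) = 1.401/1.47520 = 0.9497

u ≈ 0.9497c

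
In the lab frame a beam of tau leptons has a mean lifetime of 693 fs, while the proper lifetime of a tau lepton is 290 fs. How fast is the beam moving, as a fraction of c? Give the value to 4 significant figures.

β ≈ 0.9082

γ = Δt/τ₀ = 693/290 = 2.38966
β = √(1 − 1/γ²) = √(1 − 1/2.38966²) = 0.9082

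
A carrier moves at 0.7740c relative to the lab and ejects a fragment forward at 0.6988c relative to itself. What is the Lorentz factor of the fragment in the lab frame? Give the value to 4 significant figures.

u_lab = (0.6988 + 0.7740)/(1 + 0.6988×0.7740) = 1.4728/1.540871 = 0.9558229
γ = 1/√(1 − 0.9558229²) = 3.402

γ ≈ 3.402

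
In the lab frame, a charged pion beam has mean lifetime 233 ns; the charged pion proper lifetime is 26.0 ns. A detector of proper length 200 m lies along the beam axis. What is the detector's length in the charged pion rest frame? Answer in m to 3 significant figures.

L ≈ 22.3 m

Time dilation ⇒ γ = Δt/τ₀ = 233/26.0 = 8.9615
Length contraction: L = L₀/γ = 200/8.9615 = 22.3 m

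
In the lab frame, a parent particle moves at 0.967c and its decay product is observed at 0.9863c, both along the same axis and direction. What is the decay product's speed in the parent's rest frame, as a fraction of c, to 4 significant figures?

Inverse velocity addition: u' = (u − v)/(1 − uv/c²)
= (0.9863 − 0.967)/(1 − 0.9863×0.967) = 0.01930/0.0462479 = 0.4173

u' ≈ 0.4173c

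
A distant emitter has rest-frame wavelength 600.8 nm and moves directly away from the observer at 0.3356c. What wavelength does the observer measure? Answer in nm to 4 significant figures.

Relativistic Doppler: λ_obs = λ_src √((1+β)/(1−β))
= 600.8 × √(1.33560/0.664400) = 600.8 × 1.41783 = 851.8 nm

λ_obs ≈ 851.8 nm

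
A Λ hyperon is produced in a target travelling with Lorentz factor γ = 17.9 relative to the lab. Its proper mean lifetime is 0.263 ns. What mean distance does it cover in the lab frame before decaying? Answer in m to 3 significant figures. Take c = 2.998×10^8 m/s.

β = √(1 − 1/γ²) = √(1 − 1/17.9²) = 0.99844
Dilated lifetime: Δt = γτ₀ = 17.9 × 0.263 ns = 4.7077 ns
d = vΔt = 0.99844c × 4.7077 ns = 2.9933×10^8 m/s × 4.7077×10^-9 s = 1.41 m

d ≈ 1.41 m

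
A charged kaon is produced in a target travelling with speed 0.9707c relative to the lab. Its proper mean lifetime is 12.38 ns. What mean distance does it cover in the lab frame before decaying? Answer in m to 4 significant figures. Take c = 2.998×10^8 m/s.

γ = 1/√(1 − 0.9707²) = 4.16156
Dilated lifetime: Δt = γτ₀ = 4.16156 × 12.38 ns = 51.5201 ns
d = vΔt = 0.9707c × 51.5201 ns = 2.91016×10^8 m/s × 5.15201×10^-8 s = 14.99 m

d ≈ 14.99 m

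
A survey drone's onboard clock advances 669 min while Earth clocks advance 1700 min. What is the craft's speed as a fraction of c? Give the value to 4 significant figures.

γ = Δt/τ₀ = 1700/669 = 2.54111
β = √(1 − 1/γ²) = √(1 − 1/2.54111²) = 0.9193

β ≈ 0.9193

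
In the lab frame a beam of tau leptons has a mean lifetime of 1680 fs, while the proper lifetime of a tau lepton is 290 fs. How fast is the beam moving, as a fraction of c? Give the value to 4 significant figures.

β ≈ 0.9850

γ = Δt/τ₀ = 1680/290 = 5.79310
β = √(1 − 1/γ²) = √(1 − 1/5.79310²) = 0.9850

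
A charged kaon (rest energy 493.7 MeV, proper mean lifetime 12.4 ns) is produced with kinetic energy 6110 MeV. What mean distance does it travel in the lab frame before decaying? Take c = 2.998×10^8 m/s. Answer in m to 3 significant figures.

d ≈ 49.6 m

γ = 1 + K/(m₀c²) = 1 + 6110/493.7 = 13.376
β = √(1 − 1/γ²) = 0.99720
Dilated lifetime: γτ₀ = 13.376 × 12.4 ns = 165.86 ns
d = βc·γτ₀ = 0.99720 × (2.998×10^8 m/s) × 1.6586×10^-7 s = 49.6 m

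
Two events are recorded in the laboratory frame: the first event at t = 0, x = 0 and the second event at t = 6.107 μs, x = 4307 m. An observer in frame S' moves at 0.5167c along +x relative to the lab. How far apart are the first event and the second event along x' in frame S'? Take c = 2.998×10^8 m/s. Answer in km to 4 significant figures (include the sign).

γ = 1/√(1 − 0.5167²) = 1.16800
Δx' = γ(Δx − vΔt) = 1.16800 × (4307 m − 0.5167×(2.998×10^8 m/s)×6.107×10^-6 s)
= 1.16800 × (3360.99 m) = 3.926 km

Δx' ≈ 3.926 km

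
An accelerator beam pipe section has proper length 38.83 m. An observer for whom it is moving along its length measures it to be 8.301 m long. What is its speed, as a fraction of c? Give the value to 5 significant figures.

γ = L₀/L = 38.83/8.301 = 4.677750
β = √(1 − 1/γ²) = 0.97688

β ≈ 0.97688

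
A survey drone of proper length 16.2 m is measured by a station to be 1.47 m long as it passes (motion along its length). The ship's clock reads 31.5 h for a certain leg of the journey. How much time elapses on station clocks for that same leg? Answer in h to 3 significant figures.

Δt ≈ 347 h

Length contraction ⇒ γ = L₀/L = 16.2/1.47 = 11.020
Time dilation: Δt = γτ₀ = 11.020 × 31.5 h = 347 h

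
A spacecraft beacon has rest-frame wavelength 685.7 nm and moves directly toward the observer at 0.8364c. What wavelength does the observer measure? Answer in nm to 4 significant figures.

λ_obs ≈ 204.7 nm

Relativistic Doppler: λ_obs = λ_src √((1−β)/(1+β))
= 685.7 × √(0.163600/1.83640) = 685.7 × 0.298475 = 204.7 nm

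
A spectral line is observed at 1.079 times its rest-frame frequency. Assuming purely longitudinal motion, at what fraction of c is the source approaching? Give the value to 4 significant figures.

β ≈ 0.07589

f_obs/f_src = √((1+β)/(1−β)) = 1.079  ⇒  (1+β)/(1−β) = 1.16424
β = |1 − D²|/(1 + D²) = |1 − 1.16424|/(1 + 1.16424) = 0.07589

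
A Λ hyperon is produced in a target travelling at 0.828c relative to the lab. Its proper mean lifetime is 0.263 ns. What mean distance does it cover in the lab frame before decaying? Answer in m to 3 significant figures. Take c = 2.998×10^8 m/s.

γ = 1/√(1 − 0.828²) = 1.7834
Dilated lifetime: Δt = γτ₀ = 1.7834 × 0.263 ns = 0.46903 ns
d = vΔt = 0.828c × 0.46903 ns = 2.4823×10^8 m/s × 4.6903×10^-10 s = 0.116 m

d ≈ 0.116 m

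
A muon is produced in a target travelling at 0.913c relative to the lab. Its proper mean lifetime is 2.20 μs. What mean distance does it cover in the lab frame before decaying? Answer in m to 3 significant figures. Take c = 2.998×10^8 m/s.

d ≈ 1480 m

γ = 1/√(1 − 0.913²) = 2.4512
Dilated lifetime: Δt = γτ₀ = 2.4512 × 2.20 μs = 5.3927 μs
d = vΔt = 0.913c × 5.3927 μs = 2.7372×10^8 m/s × 5.3927×10^-6 s = 1480 m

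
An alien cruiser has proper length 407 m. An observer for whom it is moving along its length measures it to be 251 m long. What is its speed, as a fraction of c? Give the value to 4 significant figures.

β ≈ 0.7872

γ = L₀/L = 407/251 = 1.62151
β = √(1 − 1/γ²) = 0.7872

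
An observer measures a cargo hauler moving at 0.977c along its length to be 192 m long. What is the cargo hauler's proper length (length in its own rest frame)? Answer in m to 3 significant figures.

L₀ ≈ 900 m

γ = 1/√(1 − 0.977²) = 4.6896
L₀ = γL = 4.6896 × 192 = 900 m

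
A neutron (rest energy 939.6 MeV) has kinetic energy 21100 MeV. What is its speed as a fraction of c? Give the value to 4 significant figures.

β ≈ 0.9991

γ = 1 + K/(m₀c²) = 1 + 21100/939.6 = 23.4564
β = √(1 − 1/γ²) = 0.9991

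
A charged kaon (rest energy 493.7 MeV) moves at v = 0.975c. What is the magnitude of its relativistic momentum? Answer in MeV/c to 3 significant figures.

p ≈ 2170 MeV/c

γ = 1/√(1 − 0.975²) = 4.5004
p = γβm₀c = 4.5004 × 0.975 × 493.7 MeV/c = 2170 MeV/c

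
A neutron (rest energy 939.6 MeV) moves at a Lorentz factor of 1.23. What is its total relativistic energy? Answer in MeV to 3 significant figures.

E ≈ 1160 MeV

γ = 1.23 (given)
E = γm₀c² = 1.23 × 939.6 MeV = 1160 MeV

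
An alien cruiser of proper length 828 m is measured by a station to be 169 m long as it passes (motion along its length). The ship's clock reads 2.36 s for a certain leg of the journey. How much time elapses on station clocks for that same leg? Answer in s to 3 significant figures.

Δt ≈ 11.6 s

Length contraction ⇒ γ = L₀/L = 828/169 = 4.8994
Time dilation: Δt = γτ₀ = 4.8994 × 2.36 s = 11.6 s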